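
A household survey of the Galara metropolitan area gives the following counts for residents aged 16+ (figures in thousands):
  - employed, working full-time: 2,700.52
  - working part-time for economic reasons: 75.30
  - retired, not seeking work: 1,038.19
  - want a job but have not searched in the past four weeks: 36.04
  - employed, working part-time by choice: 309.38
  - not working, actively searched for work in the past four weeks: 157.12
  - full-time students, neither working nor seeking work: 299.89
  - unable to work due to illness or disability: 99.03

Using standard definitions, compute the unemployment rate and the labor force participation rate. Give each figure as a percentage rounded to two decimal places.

Employed = 2,700.52 + 75.30 + 309.38 = 3,085.20 thousand (anyone who worked, including part-time for economic reasons, counts as employed).
Unemployed = 157.12 thousand.
Labor force = 3,085.20 + 157.12 = 3,242.32 thousand.
Not in labor force = 1,038.19 + 36.04 + 299.89 + 99.03 = 1,473.15 thousand (those not working and not actively searching are outside the labor force — including those who want a job but have given up searching).
Civilian working-age population = 3,242.32 + 1,473.15 = 4,715.47 thousand.
Unemployment rate = 157.12 / 3,242.32 = 4.85%.
Labor force participation rate = 3,242.32 / 4,715.47 = 68.76%.

Unemployment rate ≈ 4.85%; labor force participation rate ≈ 68.76%.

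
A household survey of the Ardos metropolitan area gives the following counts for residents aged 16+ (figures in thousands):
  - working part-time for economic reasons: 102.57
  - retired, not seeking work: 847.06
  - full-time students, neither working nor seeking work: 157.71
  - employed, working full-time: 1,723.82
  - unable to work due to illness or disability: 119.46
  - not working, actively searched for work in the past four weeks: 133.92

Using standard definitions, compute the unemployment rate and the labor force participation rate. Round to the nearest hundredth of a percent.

Employed = 102.57 + 1,723.82 = 1,826.39 thousand (anyone who worked, including part-time for economic reasons, counts as employed).
Unemployed = 133.92 thousand.
Labor force = 1,826.39 + 133.92 = 1,960.31 thousand.
Not in labor force = 847.06 + 157.71 + 119.46 = 1,124.23 thousand (those not working and not actively searching are outside the labor force).
Civilian working-age population = 1,960.31 + 1,124.23 = 3,084.54 thousand.
Unemployment rate = 133.92 / 1,960.31 = 6.83%.
Labor force participation rate = 1,960.31 / 3,084.54 = 63.55%.

Unemployment rate ≈ 6.83%; labor force participation rate ≈ 63.55%.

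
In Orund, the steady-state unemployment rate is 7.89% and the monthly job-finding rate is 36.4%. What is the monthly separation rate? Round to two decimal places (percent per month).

From u* = s/(s+f): s = u·f/(1−u).
s = 0.0789 × 36.4 / (1 − 0.0789) = 2.8720 / 0.9211 ≈ 3.12% per month.

Separation rate ≈ 3.12% per month.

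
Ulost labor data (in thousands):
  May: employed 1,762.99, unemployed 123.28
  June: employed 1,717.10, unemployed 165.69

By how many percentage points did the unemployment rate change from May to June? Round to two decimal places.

The unemployment rate changed by +2.26 percentage points.

May: labor force = 1,762.99 + 123.28 = 1,886.27; u = 123.28/1,886.27 = 6.54%.
June: labor force = 1,717.10 + 165.69 = 1,882.79; u = 165.69/1,882.79 = 8.80%.
Change = 8.80% − 6.54% = +2.26 pp.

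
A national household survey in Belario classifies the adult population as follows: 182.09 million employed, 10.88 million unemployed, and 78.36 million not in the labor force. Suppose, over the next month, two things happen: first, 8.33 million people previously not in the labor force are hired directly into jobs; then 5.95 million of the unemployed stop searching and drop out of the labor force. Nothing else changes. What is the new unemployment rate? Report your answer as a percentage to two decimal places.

New unemployment rate ≈ 2.52%.

Initially, labor force = 182.09 + 10.88 = 192.97 million, so u = 10.88/192.97 = 5.64%.
After the first change, employed and labor force both rise by 8.33; unemployed unchanged → E = 190.42, U = 10.88, labor force = 201.30 million.
After the second change, unemployed and labor force both fall by 5.95 → E = 190.42, U = 4.93, labor force = 195.35 million.
New unemployment rate = 4.93 / 195.35 = 2.52%.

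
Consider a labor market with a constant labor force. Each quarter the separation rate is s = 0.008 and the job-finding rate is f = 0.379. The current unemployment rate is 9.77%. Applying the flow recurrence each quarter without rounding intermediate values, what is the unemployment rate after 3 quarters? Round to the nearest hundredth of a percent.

Unemployment rate after three quarters ≈ 3.84%.

With a fixed labor force, u_{t+1} = u_t + s·(1−u_t) − f·u_t = u_t·(1−s−f) + s.
Here 1−s−f = 0.613 and s = 0.008.
u_1 = 0.097700 × 0.613 + 0.008 = 0.067890.
u_2 = 0.067890 × 0.613 + 0.008 = 0.049617.
u_3 = 0.049617 × 0.613 + 0.008 = 0.038415.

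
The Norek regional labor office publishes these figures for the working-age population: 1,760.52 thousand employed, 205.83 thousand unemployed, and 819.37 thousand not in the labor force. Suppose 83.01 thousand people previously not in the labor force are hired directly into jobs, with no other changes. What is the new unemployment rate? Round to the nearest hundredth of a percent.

Initially, labor force = 1,760.52 + 205.83 = 1,966.35 thousand, so u = 205.83/1,966.35 = 10.47%.
After the change, employed and labor force both rise by 83.01; unemployed unchanged → E = 1,843.53, U = 205.83, labor force = 2,049.36 thousand.
New unemployment rate = 205.83 / 2,049.36 = 10.04%.

New unemployment rate ≈ 10.04%.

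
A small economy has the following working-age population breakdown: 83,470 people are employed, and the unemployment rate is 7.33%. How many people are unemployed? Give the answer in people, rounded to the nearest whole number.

About 6,602 are unemployed.

Let U be the number unemployed. The labor force is E + U, and U/(E+U) = 0.0733.
So U = 0.0733 × 83,470 / (1 − 0.0733) = 6118.35 / 0.9267 ≈ 6,602.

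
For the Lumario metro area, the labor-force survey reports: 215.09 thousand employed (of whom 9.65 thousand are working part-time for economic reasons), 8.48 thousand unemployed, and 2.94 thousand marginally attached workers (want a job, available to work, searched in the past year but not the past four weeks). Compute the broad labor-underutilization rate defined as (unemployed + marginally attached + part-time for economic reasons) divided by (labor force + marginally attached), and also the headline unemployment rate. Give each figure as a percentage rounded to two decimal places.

Broad underutilization rate ≈ 9.30%; headline unemployment rate ≈ 3.79%.

Labor force = 215.09 + 8.48 = 223.57 thousand.
Numerator = 8.48 + 2.94 + 9.65 = 21.07 thousand.
Denominator = 223.57 + 2.94 = 226.51 thousand.
Broad rate = 21.07 / 226.51 = 9.30%.
Headline unemployment rate = 8.48 / 223.57 = 3.79%.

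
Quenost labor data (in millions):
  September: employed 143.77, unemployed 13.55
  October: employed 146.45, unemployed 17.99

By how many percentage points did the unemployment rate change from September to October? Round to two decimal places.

The unemployment rate changed by +2.33 percentage points.

September: labor force = 143.77 + 13.55 = 157.32; u = 13.55/157.32 = 8.61%.
October: labor force = 146.45 + 17.99 = 164.44; u = 17.99/164.44 = 10.94%.
Change = 10.94% − 8.61% = +2.33 pp.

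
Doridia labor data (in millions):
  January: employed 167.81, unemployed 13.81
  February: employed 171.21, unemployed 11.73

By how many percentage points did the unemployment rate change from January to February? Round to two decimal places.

January: labor force = 167.81 + 13.81 = 181.62; u = 13.81/181.62 = 7.60%.
February: labor force = 171.21 + 11.73 = 182.94; u = 11.73/182.94 = 6.41%.
Change = 6.41% − 7.60% = −1.19 pp.

The unemployment rate changed by −1.19 percentage points.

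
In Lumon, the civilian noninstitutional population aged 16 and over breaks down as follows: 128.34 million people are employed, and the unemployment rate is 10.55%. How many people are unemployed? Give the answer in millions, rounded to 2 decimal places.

About 15.14 million are unemployed.

Let U be the number unemployed. The labor force is E + U, and U/(E+U) = 0.1055.
So U = 0.1055 × 128.34 / (1 − 0.1055) = 13.5399 / 0.8945 ≈ 15.14 million.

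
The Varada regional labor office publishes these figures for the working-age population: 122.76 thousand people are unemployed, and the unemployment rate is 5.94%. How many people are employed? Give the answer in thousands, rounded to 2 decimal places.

Labor force = U / u = 122.76 / 0.0594 ≈ 2,066.67 thousand.
Employed = labor force − unemployed = 2,066.67 − 122.76 = 1,943.91 thousand.

About 1,943.91 thousand are employed.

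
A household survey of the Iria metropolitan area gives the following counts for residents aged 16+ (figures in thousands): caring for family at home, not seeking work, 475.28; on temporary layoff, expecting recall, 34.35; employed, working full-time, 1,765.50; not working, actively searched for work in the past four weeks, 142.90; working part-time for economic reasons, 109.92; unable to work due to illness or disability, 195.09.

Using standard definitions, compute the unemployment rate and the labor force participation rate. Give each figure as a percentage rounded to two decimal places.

Employed = 1,765.50 + 109.92 = 1,875.42 thousand (anyone who worked, including part-time for economic reasons, counts as employed).
Unemployed = 34.35 + 142.90 = 177.25 thousand (jobless and actively searching, or on temporary layoff).
Labor force = 1,875.42 + 177.25 = 2,052.67 thousand.
Not in labor force = 475.28 + 195.09 = 670.37 thousand (those not working and not actively searching are outside the labor force).
Civilian working-age population = 2,052.67 + 670.37 = 2,723.04 thousand.
Unemployment rate = 177.25 / 2,052.67 = 8.64%.
Labor force participation rate = 2,052.67 / 2,723.04 = 75.38%.

Unemployment rate ≈ 8.64%; labor force participation rate ≈ 75.38%.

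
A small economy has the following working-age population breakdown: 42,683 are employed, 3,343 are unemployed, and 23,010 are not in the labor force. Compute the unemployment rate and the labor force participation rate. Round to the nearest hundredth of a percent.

Unemployment rate ≈ 7.26%; labor force participation rate ≈ 66.67%.

Labor force = employed + unemployed = 42,683 + 3,343 = 46,026.
Working-age population = 46,026 + 23,010 = 69,036.
Unemployment rate = 3,343 / 46,026 = 7.26%.
Labor force participation rate = 46,026 / 69,036 = 66.67%.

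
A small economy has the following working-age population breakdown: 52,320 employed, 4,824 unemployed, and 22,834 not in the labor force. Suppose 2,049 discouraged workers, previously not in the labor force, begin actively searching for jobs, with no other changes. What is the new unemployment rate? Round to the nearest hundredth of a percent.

Initially, labor force = 52,320 + 4,824 = 57,144, so u = 4,824/57,144 = 8.44%.
After the change, unemployed and labor force both rise by 2,049 → E = 52,320, U = 6,873, labor force = 59,193.
New unemployment rate = 6,873 / 59,193 = 11.61%.

New unemployment rate ≈ 11.61%.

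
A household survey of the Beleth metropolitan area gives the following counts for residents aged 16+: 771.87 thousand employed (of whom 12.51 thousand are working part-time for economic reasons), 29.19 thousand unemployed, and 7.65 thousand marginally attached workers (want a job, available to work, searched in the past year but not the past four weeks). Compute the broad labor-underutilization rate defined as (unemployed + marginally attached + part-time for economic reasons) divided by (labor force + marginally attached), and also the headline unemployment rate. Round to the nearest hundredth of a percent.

Labor force = 771.87 + 29.19 = 801.06 thousand.
Numerator = 29.19 + 7.65 + 12.51 = 49.35 thousand.
Denominator = 801.06 + 7.65 = 808.71 thousand.
Broad rate = 49.35 / 808.71 = 6.10%.
Headline unemployment rate = 29.19 / 801.06 = 3.64%.

Broad underutilization rate ≈ 6.10%; headline unemployment rate ≈ 3.64%.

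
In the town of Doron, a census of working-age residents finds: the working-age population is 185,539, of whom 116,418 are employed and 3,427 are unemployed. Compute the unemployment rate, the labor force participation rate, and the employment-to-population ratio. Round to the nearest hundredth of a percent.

Unemployment rate ≈ 2.86%; labor force participation rate ≈ 64.59%; employment-population ratio ≈ 62.75%.

Labor force = employed + unemployed = 116,418 + 3,427 = 119,845.
Unemployment rate = 3,427 / 119,845 = 2.86%.
Labor force participation rate = 119,845 / 185,539 = 64.59%.
Employment-population ratio = 116,418 / 185,539 = 62.75%.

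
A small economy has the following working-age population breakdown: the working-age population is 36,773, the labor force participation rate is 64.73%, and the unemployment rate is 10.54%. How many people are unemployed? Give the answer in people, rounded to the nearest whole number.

About 2,509 are unemployed.

Labor force = 0.6473 × 36,773 = 23,803.
Unemployed = 0.1054 × 23,803 ≈ 2,509.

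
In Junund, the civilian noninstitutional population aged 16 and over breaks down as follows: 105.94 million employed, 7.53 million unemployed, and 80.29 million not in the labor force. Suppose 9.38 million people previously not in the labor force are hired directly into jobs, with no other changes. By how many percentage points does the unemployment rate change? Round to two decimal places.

Initially, labor force = 105.94 + 7.53 = 113.47 million, so u = 7.53/113.47 = 6.64%.
After the change, employed and labor force both rise by 9.38; unemployed unchanged → E = 115.32, U = 7.53, labor force = 122.85 million.
New unemployment rate = 7.53 / 122.85 = 6.13%.
Change = 6.13% − 6.64% = −0.51 percentage points.

The unemployment rate changes by −0.51 percentage points.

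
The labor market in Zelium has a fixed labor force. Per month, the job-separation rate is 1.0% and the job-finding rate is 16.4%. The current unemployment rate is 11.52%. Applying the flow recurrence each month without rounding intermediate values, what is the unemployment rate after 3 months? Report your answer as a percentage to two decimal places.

With a fixed labor force, u_{t+1} = u_t + s·(1−u_t) − f·u_t = u_t·(1−s−f) + s.
Here 1−s−f = 0.826 and s = 0.010.
u_1 = 0.115200 × 0.826 + 0.010 = 0.105155.
u_2 = 0.105155 × 0.826 + 0.010 = 0.096858.
u_3 = 0.096858 × 0.826 + 0.010 = 0.090005.

Unemployment rate after three months ≈ 9.00%.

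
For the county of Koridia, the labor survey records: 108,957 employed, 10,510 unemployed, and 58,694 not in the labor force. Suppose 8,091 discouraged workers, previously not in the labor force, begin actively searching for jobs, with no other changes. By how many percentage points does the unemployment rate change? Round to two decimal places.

Initially, labor force = 108,957 + 10,510 = 119,467, so u = 10,510/119,467 = 8.80%.
After the change, unemployed and labor force both rise by 8,091 → E = 108,957, U = 18,601, labor force = 127,558.
New unemployment rate = 18,601 / 127,558 = 14.58%.
Change = 14.58% − 8.80% = +5.78 percentage points.

The unemployment rate changes by +5.78 percentage points.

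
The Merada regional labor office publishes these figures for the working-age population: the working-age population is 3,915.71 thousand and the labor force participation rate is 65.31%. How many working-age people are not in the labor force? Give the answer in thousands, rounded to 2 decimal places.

About 1,358.36 thousand are not in the labor force.

Share not in the labor force = 1 − 0.6531 = 0.3469.
Not in labor force = 0.3469 × 3,915.71 ≈ 1,358.36 thousand.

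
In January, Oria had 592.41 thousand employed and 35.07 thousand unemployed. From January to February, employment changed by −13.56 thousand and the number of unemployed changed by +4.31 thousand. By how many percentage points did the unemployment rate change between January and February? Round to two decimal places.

January: labor force = 592.41 + 35.07 = 627.48; u = 35.07/627.48 = 5.59%.
February: labor force = 578.85 + 39.38 = 618.23; u = 39.38/618.23 = 6.37%.
Change = 6.37% − 5.59% = +0.78 pp.

The unemployment rate changed by +0.78 percentage points.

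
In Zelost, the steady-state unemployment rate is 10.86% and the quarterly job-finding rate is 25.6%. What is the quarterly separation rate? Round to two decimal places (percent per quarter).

Separation rate ≈ 3.12% per quarter.

From u* = s/(s+f): s = u·f/(1−u).
s = 0.1086 × 25.6 / (1 − 0.1086) = 2.7802 / 0.8914 ≈ 3.12% per quarter.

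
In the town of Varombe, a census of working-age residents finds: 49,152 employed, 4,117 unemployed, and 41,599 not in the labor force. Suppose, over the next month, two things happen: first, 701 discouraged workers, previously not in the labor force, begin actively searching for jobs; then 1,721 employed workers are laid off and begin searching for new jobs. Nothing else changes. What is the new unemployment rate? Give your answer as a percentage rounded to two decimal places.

Initially, labor force = 49,152 + 4,117 = 53,269, so u = 4,117/53,269 = 7.73%.
After the first change, unemployed and labor force both rise by 701 → E = 49,152, U = 4,818, labor force = 53,970.
After the second change, employed falls and unemployed rises by 1,721; labor force unchanged → E = 47,431, U = 6,539, labor force = 53,970.
New unemployment rate = 6,539 / 53,970 = 12.12%.

New unemployment rate ≈ 12.12%.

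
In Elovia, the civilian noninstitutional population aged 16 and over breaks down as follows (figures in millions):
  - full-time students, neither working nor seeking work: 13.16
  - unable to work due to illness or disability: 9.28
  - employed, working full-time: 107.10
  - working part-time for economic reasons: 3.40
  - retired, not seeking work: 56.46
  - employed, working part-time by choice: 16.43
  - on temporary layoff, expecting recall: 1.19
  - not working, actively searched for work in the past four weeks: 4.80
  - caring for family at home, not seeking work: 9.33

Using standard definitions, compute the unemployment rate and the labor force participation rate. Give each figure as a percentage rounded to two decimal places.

Unemployment rate ≈ 4.51%; labor force participation rate ≈ 60.10%.

Employed = 107.10 + 3.40 + 16.43 = 126.93 million (anyone who worked, including part-time for economic reasons, counts as employed).
Unemployed = 1.19 + 4.80 = 5.99 million (jobless and actively searching, or on temporary layoff).
Labor force = 126.93 + 5.99 = 132.92 million.
Not in labor force = 13.16 + 9.28 + 56.46 + 9.33 = 88.23 million (those not working and not actively searching are outside the labor force).
Civilian working-age population = 132.92 + 88.23 = 221.15 million.
Unemployment rate = 5.99 / 132.92 = 4.51%.
Labor force participation rate = 132.92 / 221.15 = 60.10%.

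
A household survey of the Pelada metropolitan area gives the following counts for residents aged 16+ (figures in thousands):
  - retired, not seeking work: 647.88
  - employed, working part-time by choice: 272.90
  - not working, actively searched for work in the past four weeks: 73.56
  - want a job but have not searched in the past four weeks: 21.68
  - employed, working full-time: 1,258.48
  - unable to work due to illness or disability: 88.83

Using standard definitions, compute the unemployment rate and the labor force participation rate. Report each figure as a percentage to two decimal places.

Unemployment rate ≈ 4.58%; labor force participation rate ≈ 67.91%.

Employed = 272.90 + 1,258.48 = 1,531.38 thousand.
Unemployed = 73.56 thousand.
Labor force = 1,531.38 + 73.56 = 1,604.94 thousand.
Not in labor force = 647.88 + 21.68 + 88.83 = 758.39 thousand (those not working and not actively searching are outside the labor force — including those who want a job but have given up searching).
Civilian working-age population = 1,604.94 + 758.39 = 2,363.33 thousand.
Unemployment rate = 73.56 / 1,604.94 = 4.58%.
Labor force participation rate = 1,604.94 / 2,363.33 = 67.91%.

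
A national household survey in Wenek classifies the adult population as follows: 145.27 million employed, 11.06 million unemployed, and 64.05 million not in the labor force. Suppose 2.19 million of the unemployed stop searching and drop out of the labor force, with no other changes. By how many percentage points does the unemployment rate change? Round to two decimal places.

Initially, labor force = 145.27 + 11.06 = 156.33 million, so u = 11.06/156.33 = 7.07%.
After the change, unemployed and labor force both fall by 2.19 → E = 145.27, U = 8.87, labor force = 154.14 million.
New unemployment rate = 8.87 / 154.14 = 5.75%.
Change = 5.75% − 7.07% = −1.32 percentage points.

The unemployment rate changes by −1.32 percentage points.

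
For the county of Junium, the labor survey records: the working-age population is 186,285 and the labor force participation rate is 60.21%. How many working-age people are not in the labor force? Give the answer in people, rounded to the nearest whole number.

Share not in the labor force = 1 − 0.6021 = 0.3979.
Not in labor force = 0.3979 × 186,285 ≈ 74,123.

About 74,123 are not in the labor force.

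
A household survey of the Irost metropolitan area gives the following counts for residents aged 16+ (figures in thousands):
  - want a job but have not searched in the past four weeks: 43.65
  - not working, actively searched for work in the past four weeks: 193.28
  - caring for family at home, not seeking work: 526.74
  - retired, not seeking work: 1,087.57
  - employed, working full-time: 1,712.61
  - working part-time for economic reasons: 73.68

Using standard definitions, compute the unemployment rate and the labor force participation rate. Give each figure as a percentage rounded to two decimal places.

Unemployment rate ≈ 9.76%; labor force participation rate ≈ 54.42%.

Employed = 1,712.61 + 73.68 = 1,786.29 thousand (anyone who worked, including part-time for economic reasons, counts as employed).
Unemployed = 193.28 thousand.
Labor force = 1,786.29 + 193.28 = 1,979.57 thousand.
Not in labor force = 43.65 + 526.74 + 1,087.57 = 1,657.96 thousand (those not working and not actively searching are outside the labor force — including those who want a job but have given up searching).
Civilian working-age population = 1,979.57 + 1,657.96 = 3,637.53 thousand.
Unemployment rate = 193.28 / 1,979.57 = 9.76%.
Labor force participation rate = 1,979.57 / 3,637.53 = 54.42%.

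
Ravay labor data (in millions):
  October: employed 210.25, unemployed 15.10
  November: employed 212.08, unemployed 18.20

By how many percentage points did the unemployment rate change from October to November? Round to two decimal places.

The unemployment rate changed by +1.20 percentage points.

October: labor force = 210.25 + 15.10 = 225.35; u = 15.10/225.35 = 6.70%.
November: labor force = 212.08 + 18.20 = 230.28; u = 18.20/230.28 = 7.90%.
Change = 7.90% − 6.70% = +1.20 pp.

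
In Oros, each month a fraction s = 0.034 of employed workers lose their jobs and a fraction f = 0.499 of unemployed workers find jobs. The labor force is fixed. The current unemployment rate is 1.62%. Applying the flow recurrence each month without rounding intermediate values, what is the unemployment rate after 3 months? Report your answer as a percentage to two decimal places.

With a fixed labor force, u_{t+1} = u_t + s·(1−u_t) − f·u_t = u_t·(1−s−f) + s.
Here 1−s−f = 0.467 and s = 0.034.
u_1 = 0.016200 × 0.467 + 0.034 = 0.041565.
u_2 = 0.041565 × 0.467 + 0.034 = 0.053411.
u_3 = 0.053411 × 0.467 + 0.034 = 0.058943.

Unemployment rate after three months ≈ 5.89%.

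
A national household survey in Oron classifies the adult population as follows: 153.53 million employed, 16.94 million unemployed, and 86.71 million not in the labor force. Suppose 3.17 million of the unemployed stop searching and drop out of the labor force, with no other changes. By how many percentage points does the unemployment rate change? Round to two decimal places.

Initially, labor force = 153.53 + 16.94 = 170.47 million, so u = 16.94/170.47 = 9.94%.
After the change, unemployed and labor force both fall by 3.17 → E = 153.53, U = 13.77, labor force = 167.30 million.
New unemployment rate = 13.77 / 167.30 = 8.23%.
Change = 8.23% − 9.94% = −1.71 percentage points.

The unemployment rate changes by −1.71 percentage points.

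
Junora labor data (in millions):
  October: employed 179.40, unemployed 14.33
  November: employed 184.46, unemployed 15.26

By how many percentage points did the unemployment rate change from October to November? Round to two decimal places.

October: labor force = 179.40 + 14.33 = 193.73; u = 14.33/193.73 = 7.40%.
November: labor force = 184.46 + 15.26 = 199.72; u = 15.26/199.72 = 7.64%.
Change = 7.64% − 7.40% = +0.24 pp.

The unemployment rate changed by +0.24 percentage points.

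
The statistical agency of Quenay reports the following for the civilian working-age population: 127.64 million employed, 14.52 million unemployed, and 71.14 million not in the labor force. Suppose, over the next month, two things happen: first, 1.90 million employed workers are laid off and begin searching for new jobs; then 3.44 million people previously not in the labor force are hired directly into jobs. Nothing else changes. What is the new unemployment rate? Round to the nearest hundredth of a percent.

New unemployment rate ≈ 11.28%.

Initially, labor force = 127.64 + 14.52 = 142.16 million, so u = 14.52/142.16 = 10.21%.
After the first change, employed falls and unemployed rises by 1.90; labor force unchanged → E = 125.74, U = 16.42, labor force = 142.16 million.
After the second change, employed and labor force both rise by 3.44; unemployed unchanged → E = 129.18, U = 16.42, labor force = 145.60 million.
New unemployment rate = 16.42 / 145.60 = 11.28%.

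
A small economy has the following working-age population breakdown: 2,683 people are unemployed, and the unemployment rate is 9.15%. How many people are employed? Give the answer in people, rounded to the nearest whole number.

Labor force = U / u = 2,683 / 0.0915 ≈ 29,322.
Employed = labor force − unemployed = 29,322 − 2,683 = 26,639.

About 26,639 are employed.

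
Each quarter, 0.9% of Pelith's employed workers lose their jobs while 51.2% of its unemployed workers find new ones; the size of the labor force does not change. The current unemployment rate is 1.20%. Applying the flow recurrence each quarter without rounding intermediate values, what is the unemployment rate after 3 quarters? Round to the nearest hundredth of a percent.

With a fixed labor force, u_{t+1} = u_t + s·(1−u_t) − f·u_t = u_t·(1−s−f) + s.
Here 1−s−f = 0.479 and s = 0.009.
u_1 = 0.012000 × 0.479 + 0.009 = 0.014748.
u_2 = 0.014748 × 0.479 + 0.009 = 0.016064.
u_3 = 0.016064 × 0.479 + 0.009 = 0.016695.

Unemployment rate after three quarters ≈ 1.67%.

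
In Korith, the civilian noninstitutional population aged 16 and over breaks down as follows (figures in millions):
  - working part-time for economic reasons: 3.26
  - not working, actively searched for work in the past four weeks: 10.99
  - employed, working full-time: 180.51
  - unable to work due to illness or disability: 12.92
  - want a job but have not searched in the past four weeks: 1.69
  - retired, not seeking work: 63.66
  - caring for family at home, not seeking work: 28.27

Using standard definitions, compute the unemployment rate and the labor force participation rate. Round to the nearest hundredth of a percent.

Unemployment rate ≈ 5.64%; labor force participation rate ≈ 64.64%.

Employed = 3.26 + 180.51 = 183.77 million (anyone who worked, including part-time for economic reasons, counts as employed).
Unemployed = 10.99 million.
Labor force = 183.77 + 10.99 = 194.76 million.
Not in labor force = 12.92 + 1.69 + 63.66 + 28.27 = 106.54 million (those not working and not actively searching are outside the labor force — including those who want a job but have given up searching).
Civilian working-age population = 194.76 + 106.54 = 301.30 million.
Unemployment rate = 10.99 / 194.76 = 5.64%.
Labor force participation rate = 194.76 / 301.30 = 64.64%.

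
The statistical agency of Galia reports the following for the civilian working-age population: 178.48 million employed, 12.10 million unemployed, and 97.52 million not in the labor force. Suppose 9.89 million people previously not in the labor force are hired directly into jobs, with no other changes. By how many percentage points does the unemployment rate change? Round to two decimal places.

The unemployment rate changes by −0.31 percentage points.

Initially, labor force = 178.48 + 12.10 = 190.58 million, so u = 12.10/190.58 = 6.35%.
After the change, employed and labor force both rise by 9.89; unemployed unchanged → E = 188.37, U = 12.10, labor force = 200.47 million.
New unemployment rate = 12.10 / 200.47 = 6.04%.
Change = 6.04% − 6.35% = −0.31 percentage points.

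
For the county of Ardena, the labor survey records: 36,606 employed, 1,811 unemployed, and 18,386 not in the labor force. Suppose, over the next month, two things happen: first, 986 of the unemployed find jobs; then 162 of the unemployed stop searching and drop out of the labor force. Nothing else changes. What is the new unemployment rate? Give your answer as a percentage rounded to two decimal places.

Initially, labor force = 36,606 + 1,811 = 38,417, so u = 1,811/38,417 = 4.71%.
After the first change, unemployed falls and employed rises by 986; labor force unchanged → E = 37,592, U = 825, labor force = 38,417.
After the second change, unemployed and labor force both fall by 162 → E = 37,592, U = 663, labor force = 38,255.
New unemployment rate = 663 / 38,255 = 1.73%.

New unemployment rate ≈ 1.73%.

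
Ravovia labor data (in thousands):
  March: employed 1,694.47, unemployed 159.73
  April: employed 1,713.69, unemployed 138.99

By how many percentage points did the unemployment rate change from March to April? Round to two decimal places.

March: labor force = 1,694.47 + 159.73 = 1,854.20; u = 159.73/1,854.20 = 8.61%.
April: labor force = 1,713.69 + 138.99 = 1,852.68; u = 138.99/1,852.68 = 7.50%.
Change = 7.50% − 8.61% = −1.11 pp.

The unemployment rate changed by −1.11 percentage points.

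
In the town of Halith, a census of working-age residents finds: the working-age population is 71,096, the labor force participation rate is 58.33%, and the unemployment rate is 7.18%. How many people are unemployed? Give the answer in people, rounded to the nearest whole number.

About 2,978 are unemployed.

Labor force = 0.5833 × 71,096 = 41,470.
Unemployed = 0.0718 × 41,470 ≈ 2,978.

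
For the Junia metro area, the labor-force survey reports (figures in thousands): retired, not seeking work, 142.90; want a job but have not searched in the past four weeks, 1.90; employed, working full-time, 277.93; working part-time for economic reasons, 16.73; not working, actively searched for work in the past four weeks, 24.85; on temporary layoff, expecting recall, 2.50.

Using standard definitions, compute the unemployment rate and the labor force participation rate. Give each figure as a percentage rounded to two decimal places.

Unemployment rate ≈ 8.49%; labor force participation rate ≈ 68.98%.

Employed = 277.93 + 16.73 = 294.66 thousand (anyone who worked, including part-time for economic reasons, counts as employed).
Unemployed = 24.85 + 2.50 = 27.35 thousand (jobless and actively searching, or on temporary layoff).
Labor force = 294.66 + 27.35 = 322.01 thousand.
Not in labor force = 142.90 + 1.90 = 144.80 thousand (those not working and not actively searching are outside the labor force — including those who want a job but have given up searching).
Civilian working-age population = 322.01 + 144.80 = 466.81 thousand.
Unemployment rate = 27.35 / 322.01 = 8.49%.
Labor force participation rate = 322.01 / 466.81 = 68.98%.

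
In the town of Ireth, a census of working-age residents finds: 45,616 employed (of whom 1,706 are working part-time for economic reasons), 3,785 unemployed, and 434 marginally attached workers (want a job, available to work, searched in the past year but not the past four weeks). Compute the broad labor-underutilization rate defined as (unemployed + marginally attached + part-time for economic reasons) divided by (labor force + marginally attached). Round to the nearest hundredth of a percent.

Broad underutilization rate ≈ 11.89%.

Labor force = 45,616 + 3,785 = 49,401.
Numerator = 3,785 + 434 + 1,706 = 5,925.
Denominator = 49,401 + 434 = 49,835.
Broad rate = 5,925 / 49,835 = 11.89%.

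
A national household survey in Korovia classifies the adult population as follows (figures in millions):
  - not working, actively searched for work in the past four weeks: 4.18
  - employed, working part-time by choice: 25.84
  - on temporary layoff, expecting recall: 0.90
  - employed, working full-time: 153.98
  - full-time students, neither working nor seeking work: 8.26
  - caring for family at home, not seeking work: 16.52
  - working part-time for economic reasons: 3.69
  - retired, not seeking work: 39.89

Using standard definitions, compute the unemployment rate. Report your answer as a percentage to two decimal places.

Employed = 25.84 + 153.98 + 3.69 = 183.51 million (anyone who worked, including part-time for economic reasons, counts as employed).
Unemployed = 4.18 + 0.90 = 5.08 million (jobless and actively searching, or on temporary layoff).
Labor force = 183.51 + 5.08 = 188.59 million.
Unemployment rate = 5.08 / 188.59 = 2.69%.

Unemployment rate ≈ 2.69%.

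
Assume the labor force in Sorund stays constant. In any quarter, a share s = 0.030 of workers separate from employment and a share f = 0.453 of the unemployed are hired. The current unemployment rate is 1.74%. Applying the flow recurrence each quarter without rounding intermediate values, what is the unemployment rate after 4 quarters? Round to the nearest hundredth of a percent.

With a fixed labor force, u_{t+1} = u_t + s·(1−u_t) − f·u_t = u_t·(1−s−f) + s.
Here 1−s−f = 0.517 and s = 0.030.
u_1 = 0.017400 × 0.517 + 0.030 = 0.038996.
u_2 = 0.038996 × 0.517 + 0.030 = 0.050161.
u_3 = 0.050161 × 0.517 + 0.030 = 0.055933.
u_4 = 0.055933 × 0.517 + 0.030 = 0.058917.

Unemployment rate after four quarters ≈ 5.89%.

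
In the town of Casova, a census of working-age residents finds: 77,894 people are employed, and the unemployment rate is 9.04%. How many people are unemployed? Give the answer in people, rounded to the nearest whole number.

Let U be the number unemployed. The labor force is E + U, and U/(E+U) = 0.0904.
So U = 0.0904 × 77,894 / (1 − 0.0904) = 7041.62 / 0.9096 ≈ 7,741.

About 7,741 are unemployed.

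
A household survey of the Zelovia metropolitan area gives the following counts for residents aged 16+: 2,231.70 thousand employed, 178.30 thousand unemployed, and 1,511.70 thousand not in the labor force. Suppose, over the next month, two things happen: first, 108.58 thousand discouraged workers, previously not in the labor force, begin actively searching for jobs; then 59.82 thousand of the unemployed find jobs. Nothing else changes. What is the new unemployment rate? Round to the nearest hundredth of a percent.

New unemployment rate ≈ 9.02%.

Initially, labor force = 2,231.70 + 178.30 = 2,410.00 thousand, so u = 178.30/2,410.00 = 7.40%.
After the first change, unemployed and labor force both rise by 108.58 → E = 2,231.70, U = 286.88, labor force = 2,518.58 thousand.
After the second change, unemployed falls and employed rises by 59.82; labor force unchanged → E = 2,291.52, U = 227.06, labor force = 2,518.58 thousand.
New unemployment rate = 227.06 / 2,518.58 = 9.02%.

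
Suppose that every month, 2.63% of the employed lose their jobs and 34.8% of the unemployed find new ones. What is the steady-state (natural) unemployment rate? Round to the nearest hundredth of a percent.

At steady state the flows balance: s·E = f·U, so U/(E+U) = s/(s+f).
u* = 2.63 / (2.63 + 34.8) = 2.63 / 37.43 = 7.03%.

Steady-state unemployment rate ≈ 7.03%.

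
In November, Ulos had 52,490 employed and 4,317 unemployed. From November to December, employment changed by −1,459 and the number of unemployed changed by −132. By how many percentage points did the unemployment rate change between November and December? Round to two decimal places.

November: labor force = 52,490 + 4,317 = 56,807; u = 4,317/56,807 = 7.60%.
December: labor force = 51,031 + 4,185 = 55,216; u = 4,185/55,216 = 7.58%.
Change = 7.58% − 7.60% = −0.02 pp.

The unemployment rate changed by −0.02 percentage points.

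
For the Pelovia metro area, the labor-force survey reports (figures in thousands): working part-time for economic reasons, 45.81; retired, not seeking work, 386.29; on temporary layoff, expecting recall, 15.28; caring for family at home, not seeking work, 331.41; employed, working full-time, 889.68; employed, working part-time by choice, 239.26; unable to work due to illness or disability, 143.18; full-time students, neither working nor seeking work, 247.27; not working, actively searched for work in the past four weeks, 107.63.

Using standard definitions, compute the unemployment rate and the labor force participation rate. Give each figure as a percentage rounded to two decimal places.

Employed = 45.81 + 889.68 + 239.26 = 1,174.75 thousand (anyone who worked, including part-time for economic reasons, counts as employed).
Unemployed = 15.28 + 107.63 = 122.91 thousand (jobless and actively searching, or on temporary layoff).
Labor force = 1,174.75 + 122.91 = 1,297.66 thousand.
Not in labor force = 386.29 + 331.41 + 143.18 + 247.27 = 1,108.15 thousand (those not working and not actively searching are outside the labor force).
Civilian working-age population = 1,297.66 + 1,108.15 = 2,405.81 thousand.
Unemployment rate = 122.91 / 1,297.66 = 9.47%.
Labor force participation rate = 1,297.66 / 2,405.81 = 53.94%.

Unemployment rate ≈ 9.47%; labor force participation rate ≈ 53.94%.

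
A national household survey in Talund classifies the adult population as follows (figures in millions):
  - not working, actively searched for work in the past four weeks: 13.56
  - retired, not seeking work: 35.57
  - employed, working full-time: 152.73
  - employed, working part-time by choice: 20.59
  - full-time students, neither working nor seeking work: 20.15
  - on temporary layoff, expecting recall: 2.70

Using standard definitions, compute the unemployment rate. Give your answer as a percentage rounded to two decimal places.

Unemployment rate ≈ 8.58%.

Employed = 152.73 + 20.59 = 173.32 million.
Unemployed = 13.56 + 2.70 = 16.26 million (jobless and actively searching, or on temporary layoff).
Labor force = 173.32 + 16.26 = 189.58 million.
Unemployment rate = 16.26 / 189.58 = 8.58%.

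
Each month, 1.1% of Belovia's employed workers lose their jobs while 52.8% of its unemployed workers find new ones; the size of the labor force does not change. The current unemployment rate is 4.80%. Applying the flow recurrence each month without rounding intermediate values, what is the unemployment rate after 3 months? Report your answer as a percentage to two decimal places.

Unemployment rate after three months ≈ 2.31%.

With a fixed labor force, u_{t+1} = u_t + s·(1−u_t) − f·u_t = u_t·(1−s−f) + s.
Here 1−s−f = 0.461 and s = 0.011.
u_1 = 0.048000 × 0.461 + 0.011 = 0.033128.
u_2 = 0.033128 × 0.461 + 0.011 = 0.026272.
u_3 = 0.026272 × 0.461 + 0.011 = 0.023111.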